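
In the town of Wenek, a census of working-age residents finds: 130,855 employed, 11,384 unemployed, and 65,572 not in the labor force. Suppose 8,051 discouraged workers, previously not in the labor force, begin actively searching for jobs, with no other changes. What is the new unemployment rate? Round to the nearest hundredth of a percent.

New unemployment rate ≈ 12.93%.

Initially, labor force = 130,855 + 11,384 = 142,239, so u = 11,384/142,239 = 8.00%.
After the change, unemployed and labor force both rise by 8,051 → E = 130,855, U = 19,435, labor force = 150,290.
New unemployment rate = 19,435 / 150,290 = 12.93%.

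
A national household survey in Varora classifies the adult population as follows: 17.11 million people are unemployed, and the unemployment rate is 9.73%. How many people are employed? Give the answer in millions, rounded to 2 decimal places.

Labor force = U / u = 17.11 / 0.0973 ≈ 175.85 million.
Employed = labor force − unemployed = 175.85 − 17.11 = 158.74 million.

About 158.74 million are employed.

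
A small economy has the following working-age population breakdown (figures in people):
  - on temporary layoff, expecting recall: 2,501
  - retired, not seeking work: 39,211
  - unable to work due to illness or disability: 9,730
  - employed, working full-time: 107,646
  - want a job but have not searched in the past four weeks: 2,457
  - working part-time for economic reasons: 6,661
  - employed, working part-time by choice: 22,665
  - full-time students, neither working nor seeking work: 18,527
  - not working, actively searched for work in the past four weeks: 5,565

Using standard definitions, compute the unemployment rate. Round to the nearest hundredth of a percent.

Unemployment rate ≈ 5.56%.

Employed = 107,646 + 6,661 + 22,665 = 136,972 (anyone who worked, including part-time for economic reasons, counts as employed).
Unemployed = 2,501 + 5,565 = 8,066 (jobless and actively searching, or on temporary layoff).
Labor force = 136,972 + 8,066 = 145,038.
Unemployment rate = 8,066 / 145,038 = 5.56%.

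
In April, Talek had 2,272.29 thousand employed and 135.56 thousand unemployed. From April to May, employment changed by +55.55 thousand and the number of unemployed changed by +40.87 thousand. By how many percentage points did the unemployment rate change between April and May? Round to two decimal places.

April: labor force = 2,272.29 + 135.56 = 2,407.85; u = 135.56/2,407.85 = 5.63%.
May: labor force = 2,327.84 + 176.43 = 2,504.27; u = 176.43/2,504.27 = 7.05%.
Change = 7.05% − 5.63% = +1.42 pp.

The unemployment rate changed by +1.42 percentage points.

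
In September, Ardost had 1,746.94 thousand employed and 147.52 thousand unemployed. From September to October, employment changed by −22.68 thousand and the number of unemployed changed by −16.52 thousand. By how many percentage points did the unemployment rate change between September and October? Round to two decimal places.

September: labor force = 1,746.94 + 147.52 = 1,894.46; u = 147.52/1,894.46 = 7.79%.
October: labor force = 1,724.26 + 131.00 = 1,855.26; u = 131.00/1,855.26 = 7.06%.
Change = 7.06% − 7.79% = −0.73 pp.

The unemployment rate changed by −0.73 percentage points.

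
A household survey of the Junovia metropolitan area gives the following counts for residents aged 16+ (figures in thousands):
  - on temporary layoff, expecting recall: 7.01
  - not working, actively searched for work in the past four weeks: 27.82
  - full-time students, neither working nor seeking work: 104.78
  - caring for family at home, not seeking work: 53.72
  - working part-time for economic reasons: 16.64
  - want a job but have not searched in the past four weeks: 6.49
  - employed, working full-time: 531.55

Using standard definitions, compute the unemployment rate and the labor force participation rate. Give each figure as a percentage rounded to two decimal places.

Employed = 16.64 + 531.55 = 548.19 thousand (anyone who worked, including part-time for economic reasons, counts as employed).
Unemployed = 7.01 + 27.82 = 34.83 thousand (jobless and actively searching, or on temporary layoff).
Labor force = 548.19 + 34.83 = 583.02 thousand.
Not in labor force = 104.78 + 53.72 + 6.49 = 164.99 thousand (those not working and not actively searching are outside the labor force — including those who want a job but have given up searching).
Civilian working-age population = 583.02 + 164.99 = 748.01 thousand.
Unemployment rate = 34.83 / 583.02 = 5.97%.
Labor force participation rate = 583.02 / 748.01 = 77.94%.

Unemployment rate ≈ 5.97%; labor force participation rate ≈ 77.94%.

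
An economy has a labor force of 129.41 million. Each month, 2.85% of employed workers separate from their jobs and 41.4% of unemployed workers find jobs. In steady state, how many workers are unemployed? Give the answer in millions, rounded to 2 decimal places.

About 8.33 million are unemployed in steady state.

Steady-state unemployment rate u* = s/(s+f) = 2.85/(2.85+41.4) = 0.064407.
Unemployed = u* × labor force = 0.064407 × 129.41 ≈ 8.33 million.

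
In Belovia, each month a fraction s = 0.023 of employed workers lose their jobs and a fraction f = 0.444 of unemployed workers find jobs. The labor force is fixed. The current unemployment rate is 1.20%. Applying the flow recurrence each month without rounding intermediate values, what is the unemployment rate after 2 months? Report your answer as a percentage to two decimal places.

Unemployment rate after two months ≈ 3.87%.

With a fixed labor force, u_{t+1} = u_t + s·(1−u_t) − f·u_t = u_t·(1−s−f) + s.
Here 1−s−f = 0.533 and s = 0.023.
u_1 = 0.012000 × 0.533 + 0.023 = 0.029396.
u_2 = 0.029396 × 0.533 + 0.023 = 0.038668.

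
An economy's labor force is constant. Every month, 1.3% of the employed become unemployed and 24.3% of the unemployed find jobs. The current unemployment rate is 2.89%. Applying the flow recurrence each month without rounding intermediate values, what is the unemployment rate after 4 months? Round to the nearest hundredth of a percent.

With a fixed labor force, u_{t+1} = u_t + s·(1−u_t) − f·u_t = u_t·(1−s−f) + s.
Here 1−s−f = 0.744 and s = 0.013.
u_1 = 0.028900 × 0.744 + 0.013 = 0.034502.
u_2 = 0.034502 × 0.744 + 0.013 = 0.038669.
u_3 = 0.038669 × 0.744 + 0.013 = 0.041770.
u_4 = 0.041770 × 0.744 + 0.013 = 0.044077.

Unemployment rate after four months ≈ 4.41%.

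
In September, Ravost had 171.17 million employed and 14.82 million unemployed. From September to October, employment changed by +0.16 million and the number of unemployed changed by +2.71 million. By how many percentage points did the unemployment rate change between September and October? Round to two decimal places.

The unemployment rate changed by +1.31 percentage points.

September: labor force = 171.17 + 14.82 = 185.99; u = 14.82/185.99 = 7.97%.
October: labor force = 171.33 + 17.53 = 188.86; u = 17.53/188.86 = 9.28%.
Change = 9.28% − 7.97% = +1.31 pp.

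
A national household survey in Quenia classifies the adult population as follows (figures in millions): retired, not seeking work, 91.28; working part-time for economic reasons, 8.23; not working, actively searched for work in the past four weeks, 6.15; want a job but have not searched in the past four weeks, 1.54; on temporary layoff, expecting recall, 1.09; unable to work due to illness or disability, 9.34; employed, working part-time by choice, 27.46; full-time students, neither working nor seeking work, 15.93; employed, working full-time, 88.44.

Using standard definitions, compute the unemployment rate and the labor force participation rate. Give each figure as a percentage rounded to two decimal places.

Employed = 8.23 + 27.46 + 88.44 = 124.13 million (anyone who worked, including part-time for economic reasons, counts as employed).
Unemployed = 6.15 + 1.09 = 7.24 million (jobless and actively searching, or on temporary layoff).
Labor force = 124.13 + 7.24 = 131.37 million.
Not in labor force = 91.28 + 1.54 + 9.34 + 15.93 = 118.09 million (those not working and not actively searching are outside the labor force — including those who want a job but have given up searching).
Civilian working-age population = 131.37 + 118.09 = 249.46 million.
Unemployment rate = 7.24 / 131.37 = 5.51%.
Labor force participation rate = 131.37 / 249.46 = 52.66%.

Unemployment rate ≈ 5.51%; labor force participation rate ≈ 52.66%.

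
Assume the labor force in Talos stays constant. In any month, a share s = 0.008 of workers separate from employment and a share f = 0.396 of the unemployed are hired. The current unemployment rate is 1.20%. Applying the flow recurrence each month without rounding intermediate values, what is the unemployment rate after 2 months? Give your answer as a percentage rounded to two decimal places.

Unemployment rate after two months ≈ 1.70%.

With a fixed labor force, u_{t+1} = u_t + s·(1−u_t) − f·u_t = u_t·(1−s−f) + s.
Here 1−s−f = 0.596 and s = 0.008.
u_1 = 0.012000 × 0.596 + 0.008 = 0.015152.
u_2 = 0.015152 × 0.596 + 0.008 = 0.017031.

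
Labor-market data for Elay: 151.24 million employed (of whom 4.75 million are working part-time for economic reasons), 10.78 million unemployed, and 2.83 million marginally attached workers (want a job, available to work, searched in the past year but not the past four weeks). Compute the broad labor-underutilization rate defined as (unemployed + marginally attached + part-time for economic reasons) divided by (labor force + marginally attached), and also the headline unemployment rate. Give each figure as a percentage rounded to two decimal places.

Broad underutilization rate ≈ 11.14%; headline unemployment rate ≈ 6.65%.

Labor force = 151.24 + 10.78 = 162.02 million.
Numerator = 10.78 + 2.83 + 4.75 = 18.36 million.
Denominator = 162.02 + 2.83 = 164.85 million.
Broad rate = 18.36 / 164.85 = 11.14%.
Headline unemployment rate = 10.78 / 162.02 = 6.65%.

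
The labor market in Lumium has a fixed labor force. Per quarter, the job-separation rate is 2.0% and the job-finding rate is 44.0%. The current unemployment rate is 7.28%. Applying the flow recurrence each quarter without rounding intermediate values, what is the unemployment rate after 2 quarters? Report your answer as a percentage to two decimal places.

With a fixed labor force, u_{t+1} = u_t + s·(1−u_t) − f·u_t = u_t·(1−s−f) + s.
Here 1−s−f = 0.540 and s = 0.020.
u_1 = 0.072800 × 0.540 + 0.020 = 0.059312.
u_2 = 0.059312 × 0.540 + 0.020 = 0.052028.

Unemployment rate after two quarters ≈ 5.20%.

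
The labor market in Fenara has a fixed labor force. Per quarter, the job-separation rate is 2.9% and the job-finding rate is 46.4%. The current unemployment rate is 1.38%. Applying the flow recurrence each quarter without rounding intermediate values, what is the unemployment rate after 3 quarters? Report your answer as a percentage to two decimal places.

With a fixed labor force, u_{t+1} = u_t + s·(1−u_t) − f·u_t = u_t·(1−s−f) + s.
Here 1−s−f = 0.507 and s = 0.029.
u_1 = 0.013800 × 0.507 + 0.029 = 0.035997.
u_2 = 0.035997 × 0.507 + 0.029 = 0.047250.
u_3 = 0.047250 × 0.507 + 0.029 = 0.052956.

Unemployment rate after three quarters ≈ 5.30%.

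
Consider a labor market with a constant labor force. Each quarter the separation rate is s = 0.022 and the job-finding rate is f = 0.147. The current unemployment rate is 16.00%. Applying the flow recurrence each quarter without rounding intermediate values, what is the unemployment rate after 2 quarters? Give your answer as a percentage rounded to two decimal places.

With a fixed labor force, u_{t+1} = u_t + s·(1−u_t) − f·u_t = u_t·(1−s−f) + s.
Here 1−s−f = 0.831 and s = 0.022.
u_1 = 0.160000 × 0.831 + 0.022 = 0.154960.
u_2 = 0.154960 × 0.831 + 0.022 = 0.150772.

Unemployment rate after two quarters ≈ 15.08%.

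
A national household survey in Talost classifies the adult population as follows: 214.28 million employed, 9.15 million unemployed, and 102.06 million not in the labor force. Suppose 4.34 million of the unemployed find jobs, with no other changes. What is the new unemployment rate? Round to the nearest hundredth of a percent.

New unemployment rate ≈ 2.15%.

Initially, labor force = 214.28 + 9.15 = 223.43 million, so u = 9.15/223.43 = 4.10%.
After the change, unemployed falls and employed rises by 4.34; labor force unchanged → E = 218.62, U = 4.81, labor force = 223.43 million.
New unemployment rate = 4.81 / 223.43 = 2.15%.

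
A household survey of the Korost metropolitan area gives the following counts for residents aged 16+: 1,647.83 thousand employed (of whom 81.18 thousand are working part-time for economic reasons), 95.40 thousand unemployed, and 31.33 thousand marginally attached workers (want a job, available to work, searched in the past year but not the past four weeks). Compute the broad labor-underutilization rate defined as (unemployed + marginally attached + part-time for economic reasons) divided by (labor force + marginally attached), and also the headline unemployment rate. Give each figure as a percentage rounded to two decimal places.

Labor force = 1,647.83 + 95.40 = 1,743.23 thousand.
Numerator = 95.40 + 31.33 + 81.18 = 207.91 thousand.
Denominator = 1,743.23 + 31.33 = 1,774.56 thousand.
Broad rate = 207.91 / 1,774.56 = 11.72%.
Headline unemployment rate = 95.40 / 1,743.23 = 5.47%.

Broad underutilization rate ≈ 11.72%; headline unemployment rate ≈ 5.47%.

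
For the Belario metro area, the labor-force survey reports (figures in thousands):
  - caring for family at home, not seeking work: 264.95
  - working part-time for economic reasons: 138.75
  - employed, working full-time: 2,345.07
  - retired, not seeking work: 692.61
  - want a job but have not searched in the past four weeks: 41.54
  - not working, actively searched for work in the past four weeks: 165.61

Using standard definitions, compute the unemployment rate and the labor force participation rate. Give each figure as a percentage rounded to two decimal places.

Employed = 138.75 + 2,345.07 = 2,483.82 thousand (anyone who worked, including part-time for economic reasons, counts as employed).
Unemployed = 165.61 thousand.
Labor force = 2,483.82 + 165.61 = 2,649.43 thousand.
Not in labor force = 264.95 + 692.61 + 41.54 = 999.10 thousand (those not working and not actively searching are outside the labor force — including those who want a job but have given up searching).
Civilian working-age population = 2,649.43 + 999.10 = 3,648.53 thousand.
Unemployment rate = 165.61 / 2,649.43 = 6.25%.
Labor force participation rate = 2,649.43 / 3,648.53 = 72.62%.

Unemployment rate ≈ 6.25%; labor force participation rate ≈ 72.62%.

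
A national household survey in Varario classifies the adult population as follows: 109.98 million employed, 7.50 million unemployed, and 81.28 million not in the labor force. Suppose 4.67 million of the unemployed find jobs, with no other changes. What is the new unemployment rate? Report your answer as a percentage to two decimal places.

Initially, labor force = 109.98 + 7.50 = 117.48 million, so u = 7.50/117.48 = 6.38%.
After the change, unemployed falls and employed rises by 4.67; labor force unchanged → E = 114.65, U = 2.83, labor force = 117.48 million.
New unemployment rate = 2.83 / 117.48 = 2.41%.

New unemployment rate ≈ 2.41%.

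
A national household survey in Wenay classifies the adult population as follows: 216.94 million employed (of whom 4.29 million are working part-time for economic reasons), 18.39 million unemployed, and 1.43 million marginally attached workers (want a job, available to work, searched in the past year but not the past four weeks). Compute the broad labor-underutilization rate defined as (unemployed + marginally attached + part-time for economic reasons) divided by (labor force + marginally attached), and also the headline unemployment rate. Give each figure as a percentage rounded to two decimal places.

Broad underutilization rate ≈ 10.18%; headline unemployment rate ≈ 7.81%.

Labor force = 216.94 + 18.39 = 235.33 million.
Numerator = 18.39 + 1.43 + 4.29 = 24.11 million.
Denominator = 235.33 + 1.43 = 236.76 million.
Broad rate = 24.11 / 236.76 = 10.18%.
Headline unemployment rate = 18.39 / 235.33 = 7.81%.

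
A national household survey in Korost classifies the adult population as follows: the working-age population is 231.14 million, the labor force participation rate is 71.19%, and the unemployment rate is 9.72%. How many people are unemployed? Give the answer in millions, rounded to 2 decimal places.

About 15.99 million are unemployed.

Labor force = 0.7119 × 231.14 = 164.55 million.
Unemployed = 0.0972 × 164.55 ≈ 15.99 million.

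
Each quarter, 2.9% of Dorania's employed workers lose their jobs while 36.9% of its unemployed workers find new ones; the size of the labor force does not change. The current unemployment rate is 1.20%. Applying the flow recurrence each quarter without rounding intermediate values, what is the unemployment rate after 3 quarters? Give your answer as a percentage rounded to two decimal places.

With a fixed labor force, u_{t+1} = u_t + s·(1−u_t) − f·u_t = u_t·(1−s−f) + s.
Here 1−s−f = 0.602 and s = 0.029.
u_1 = 0.012000 × 0.602 + 0.029 = 0.036224.
u_2 = 0.036224 × 0.602 + 0.029 = 0.050807.
u_3 = 0.050807 × 0.602 + 0.029 = 0.059586.

Unemployment rate after three quarters ≈ 5.96%.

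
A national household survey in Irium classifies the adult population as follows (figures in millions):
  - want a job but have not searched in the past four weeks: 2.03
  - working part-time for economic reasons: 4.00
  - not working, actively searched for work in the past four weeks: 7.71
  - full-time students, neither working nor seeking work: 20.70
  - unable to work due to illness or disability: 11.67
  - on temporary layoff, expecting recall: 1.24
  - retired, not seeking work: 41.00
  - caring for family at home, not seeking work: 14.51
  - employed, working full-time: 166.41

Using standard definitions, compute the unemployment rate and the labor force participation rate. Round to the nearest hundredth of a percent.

Employed = 4.00 + 166.41 = 170.41 million (anyone who worked, including part-time for economic reasons, counts as employed).
Unemployed = 7.71 + 1.24 = 8.95 million (jobless and actively searching, or on temporary layoff).
Labor force = 170.41 + 8.95 = 179.36 million.
Not in labor force = 2.03 + 20.70 + 11.67 + 41.00 + 14.51 = 89.91 million (those not working and not actively searching are outside the labor force — including those who want a job but have given up searching).
Civilian working-age population = 179.36 + 89.91 = 269.27 million.
Unemployment rate = 8.95 / 179.36 = 4.99%.
Labor force participation rate = 179.36 / 269.27 = 66.61%.

Unemployment rate ≈ 4.99%; labor force participation rate ≈ 66.61%.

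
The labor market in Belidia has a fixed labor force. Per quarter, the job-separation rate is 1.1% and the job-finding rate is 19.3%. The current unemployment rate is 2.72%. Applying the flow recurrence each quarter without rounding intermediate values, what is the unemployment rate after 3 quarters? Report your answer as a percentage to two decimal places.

With a fixed labor force, u_{t+1} = u_t + s·(1−u_t) − f·u_t = u_t·(1−s−f) + s.
Here 1−s−f = 0.796 and s = 0.011.
u_1 = 0.027200 × 0.796 + 0.011 = 0.032651.
u_2 = 0.032651 × 0.796 + 0.011 = 0.036990.
u_3 = 0.036990 × 0.796 + 0.011 = 0.040444.

Unemployment rate after three quarters ≈ 4.04%.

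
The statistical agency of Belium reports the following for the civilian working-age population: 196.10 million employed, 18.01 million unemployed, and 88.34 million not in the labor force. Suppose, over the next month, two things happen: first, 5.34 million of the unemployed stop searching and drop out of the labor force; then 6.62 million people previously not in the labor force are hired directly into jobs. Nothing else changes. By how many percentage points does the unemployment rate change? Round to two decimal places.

The unemployment rate changes by −2.53 percentage points.

Initially, labor force = 196.10 + 18.01 = 214.11 million, so u = 18.01/214.11 = 8.41%.
After the first change, unemployed and labor force both fall by 5.34 → E = 196.10, U = 12.67, labor force = 208.77 million.
After the second change, employed and labor force both rise by 6.62; unemployed unchanged → E = 202.72, U = 12.67, labor force = 215.39 million.
New unemployment rate = 12.67 / 215.39 = 5.88%.
Change = 5.88% − 8.41% = −2.53 percentage points.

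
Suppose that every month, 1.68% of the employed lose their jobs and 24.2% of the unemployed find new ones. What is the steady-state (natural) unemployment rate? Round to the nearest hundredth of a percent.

At steady state the flows balance: s·E = f·U, so U/(E+U) = s/(s+f).
u* = 1.68 / (1.68 + 24.2) = 1.68 / 25.88 = 6.49%.

Steady-state unemployment rate ≈ 6.49%.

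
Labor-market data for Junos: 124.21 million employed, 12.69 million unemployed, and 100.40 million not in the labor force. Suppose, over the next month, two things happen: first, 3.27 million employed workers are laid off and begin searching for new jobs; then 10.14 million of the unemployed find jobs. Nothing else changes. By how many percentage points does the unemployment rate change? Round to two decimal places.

Initially, labor force = 124.21 + 12.69 = 136.90 million, so u = 12.69/136.90 = 9.27%.
After the first change, employed falls and unemployed rises by 3.27; labor force unchanged → E = 120.94, U = 15.96, labor force = 136.90 million.
After the second change, unemployed falls and employed rises by 10.14; labor force unchanged → E = 131.08, U = 5.82, labor force = 136.90 million.
New unemployment rate = 5.82 / 136.90 = 4.25%.
Change = 4.25% − 9.27% = −5.02 percentage points.

The unemployment rate changes by −5.02 percentage points.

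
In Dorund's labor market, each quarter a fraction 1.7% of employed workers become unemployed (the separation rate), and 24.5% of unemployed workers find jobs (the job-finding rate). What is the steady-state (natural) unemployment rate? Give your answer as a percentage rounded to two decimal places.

Steady-state unemployment rate ≈ 6.49%.

At steady state the flows balance: s·E = f·U, so U/(E+U) = s/(s+f).
u* = 1.7 / (1.7 + 24.5) = 1.7 / 26.20 = 6.49%.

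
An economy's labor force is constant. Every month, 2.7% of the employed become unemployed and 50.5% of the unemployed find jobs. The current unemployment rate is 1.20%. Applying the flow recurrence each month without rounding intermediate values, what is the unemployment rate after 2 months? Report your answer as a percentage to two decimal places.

With a fixed labor force, u_{t+1} = u_t + s·(1−u_t) − f·u_t = u_t·(1−s−f) + s.
Here 1−s−f = 0.468 and s = 0.027.
u_1 = 0.012000 × 0.468 + 0.027 = 0.032616.
u_2 = 0.032616 × 0.468 + 0.027 = 0.042264.

Unemployment rate after two months ≈ 4.23%.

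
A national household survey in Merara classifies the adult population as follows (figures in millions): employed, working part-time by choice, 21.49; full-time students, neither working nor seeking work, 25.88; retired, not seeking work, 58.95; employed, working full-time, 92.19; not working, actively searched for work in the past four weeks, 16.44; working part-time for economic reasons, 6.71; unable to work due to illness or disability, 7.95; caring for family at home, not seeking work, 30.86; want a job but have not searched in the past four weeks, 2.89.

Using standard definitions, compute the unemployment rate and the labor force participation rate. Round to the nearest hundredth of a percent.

Unemployment rate ≈ 12.01%; labor force participation rate ≈ 51.96%.

Employed = 21.49 + 92.19 + 6.71 = 120.39 million (anyone who worked, including part-time for economic reasons, counts as employed).
Unemployed = 16.44 million.
Labor force = 120.39 + 16.44 = 136.83 million.
Not in labor force = 25.88 + 58.95 + 7.95 + 30.86 + 2.89 = 126.53 million (those not working and not actively searching are outside the labor force — including those who want a job but have given up searching).
Civilian working-age population = 136.83 + 126.53 = 263.36 million.
Unemployment rate = 16.44 / 136.83 = 12.01%.
Labor force participation rate = 136.83 / 263.36 = 51.96%.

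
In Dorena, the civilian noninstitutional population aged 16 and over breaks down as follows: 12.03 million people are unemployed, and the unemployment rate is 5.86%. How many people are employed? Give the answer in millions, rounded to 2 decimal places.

About 193.26 million are employed.

Labor force = U / u = 12.03 / 0.0586 ≈ 205.29 million.
Employed = labor force − unemployed = 205.29 − 12.03 = 193.26 million.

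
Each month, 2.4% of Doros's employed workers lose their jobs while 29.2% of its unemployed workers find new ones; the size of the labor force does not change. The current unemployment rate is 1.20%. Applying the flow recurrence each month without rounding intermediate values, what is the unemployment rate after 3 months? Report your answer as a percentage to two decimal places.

With a fixed labor force, u_{t+1} = u_t + s·(1−u_t) − f·u_t = u_t·(1−s−f) + s.
Here 1−s−f = 0.684 and s = 0.024.
u_1 = 0.012000 × 0.684 + 0.024 = 0.032208.
u_2 = 0.032208 × 0.684 + 0.024 = 0.046030.
u_3 = 0.046030 × 0.684 + 0.024 = 0.055485.

Unemployment rate after three months ≈ 5.55%.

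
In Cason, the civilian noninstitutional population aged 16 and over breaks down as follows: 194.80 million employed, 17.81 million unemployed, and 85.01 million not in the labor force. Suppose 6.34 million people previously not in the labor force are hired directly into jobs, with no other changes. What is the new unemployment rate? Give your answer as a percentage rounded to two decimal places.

Initially, labor force = 194.80 + 17.81 = 212.61 million, so u = 17.81/212.61 = 8.38%.
After the change, employed and labor force both rise by 6.34; unemployed unchanged → E = 201.14, U = 17.81, labor force = 218.95 million.
New unemployment rate = 17.81 / 218.95 = 8.13%.

New unemployment rate ≈ 8.13%.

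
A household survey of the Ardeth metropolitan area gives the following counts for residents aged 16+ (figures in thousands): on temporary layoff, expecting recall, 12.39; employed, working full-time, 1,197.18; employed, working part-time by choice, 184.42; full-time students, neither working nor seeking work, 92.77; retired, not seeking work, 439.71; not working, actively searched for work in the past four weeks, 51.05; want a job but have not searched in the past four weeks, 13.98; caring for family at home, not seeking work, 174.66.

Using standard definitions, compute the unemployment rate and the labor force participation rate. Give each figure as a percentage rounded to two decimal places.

Employed = 1,197.18 + 184.42 = 1,381.60 thousand.
Unemployed = 12.39 + 51.05 = 63.44 thousand (jobless and actively searching, or on temporary layoff).
Labor force = 1,381.60 + 63.44 = 1,445.04 thousand.
Not in labor force = 92.77 + 439.71 + 13.98 + 174.66 = 721.12 thousand (those not working and not actively searching are outside the labor force — including those who want a job but have given up searching).
Civilian working-age population = 1,445.04 + 721.12 = 2,166.16 thousand.
Unemployment rate = 63.44 / 1,445.04 = 4.39%.
Labor force participation rate = 1,445.04 / 2,166.16 = 66.71%.

Unemployment rate ≈ 4.39%; labor force participation rate ≈ 66.71%.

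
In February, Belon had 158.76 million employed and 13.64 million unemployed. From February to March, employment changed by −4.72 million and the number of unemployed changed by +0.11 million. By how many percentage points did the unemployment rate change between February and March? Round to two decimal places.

The unemployment rate changed by +0.28 percentage points.

February: labor force = 158.76 + 13.64 = 172.40; u = 13.64/172.40 = 7.91%.
March: labor force = 154.04 + 13.75 = 167.79; u = 13.75/167.79 = 8.19%.
Change = 8.19% − 7.91% = +0.28 pp.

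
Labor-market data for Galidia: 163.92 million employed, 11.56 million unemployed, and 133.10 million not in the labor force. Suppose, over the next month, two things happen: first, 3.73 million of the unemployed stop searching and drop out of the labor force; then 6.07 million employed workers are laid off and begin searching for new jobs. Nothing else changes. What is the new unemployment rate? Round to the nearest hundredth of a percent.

Initially, labor force = 163.92 + 11.56 = 175.48 million, so u = 11.56/175.48 = 6.59%.
After the first change, unemployed and labor force both fall by 3.73 → E = 163.92, U = 7.83, labor force = 171.75 million.
After the second change, employed falls and unemployed rises by 6.07; labor force unchanged → E = 157.85, U = 13.90, labor force = 171.75 million.
New unemployment rate = 13.90 / 171.75 = 8.09%.

New unemployment rate ≈ 8.09%.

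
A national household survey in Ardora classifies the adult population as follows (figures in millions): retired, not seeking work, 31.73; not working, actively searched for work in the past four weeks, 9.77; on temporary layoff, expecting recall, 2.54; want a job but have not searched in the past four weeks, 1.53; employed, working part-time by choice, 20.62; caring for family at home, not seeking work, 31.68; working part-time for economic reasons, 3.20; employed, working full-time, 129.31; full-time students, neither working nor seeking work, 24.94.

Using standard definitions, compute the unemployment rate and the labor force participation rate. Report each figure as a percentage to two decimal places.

Unemployment rate ≈ 7.44%; labor force participation rate ≈ 64.80%.

Employed = 20.62 + 3.20 + 129.31 = 153.13 million (anyone who worked, including part-time for economic reasons, counts as employed).
Unemployed = 9.77 + 2.54 = 12.31 million (jobless and actively searching, or on temporary layoff).
Labor force = 153.13 + 12.31 = 165.44 million.
Not in labor force = 31.73 + 1.53 + 31.68 + 24.94 = 89.88 million (those not working and not actively searching are outside the labor force — including those who want a job but have given up searching).
Civilian working-age population = 165.44 + 89.88 = 255.32 million.
Unemployment rate = 12.31 / 165.44 = 7.44%.
Labor force participation rate = 165.44 / 255.32 = 64.80%.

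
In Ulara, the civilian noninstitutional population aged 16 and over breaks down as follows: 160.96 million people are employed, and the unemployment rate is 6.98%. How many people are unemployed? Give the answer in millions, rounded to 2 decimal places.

Let U be the number unemployed. The labor force is E + U, and U/(E+U) = 0.0698.
So U = 0.0698 × 160.96 / (1 − 0.0698) = 11.2350 / 0.9302 ≈ 12.08 million.

About 12.08 million are unemployed.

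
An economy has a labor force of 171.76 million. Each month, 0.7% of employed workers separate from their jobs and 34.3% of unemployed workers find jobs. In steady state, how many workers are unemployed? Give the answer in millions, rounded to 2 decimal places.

Steady-state unemployment rate u* = s/(s+f) = 0.7/(0.7+34.3) = 0.020000.
Unemployed = u* × labor force = 0.020000 × 171.76 ≈ 3.44 million.

About 3.44 million are unemployed in steady state.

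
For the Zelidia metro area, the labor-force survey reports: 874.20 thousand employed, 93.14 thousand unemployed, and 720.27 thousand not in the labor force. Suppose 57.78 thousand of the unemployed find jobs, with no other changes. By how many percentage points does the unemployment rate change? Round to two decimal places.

The unemployment rate changes by −5.97 percentage points.

Initially, labor force = 874.20 + 93.14 = 967.34 thousand, so u = 93.14/967.34 = 9.63%.
After the change, unemployed falls and employed rises by 57.78; labor force unchanged → E = 931.98, U = 35.36, labor force = 967.34 thousand.
New unemployment rate = 35.36 / 967.34 = 3.66%.
Change = 3.66% − 9.63% = −5.97 percentage points.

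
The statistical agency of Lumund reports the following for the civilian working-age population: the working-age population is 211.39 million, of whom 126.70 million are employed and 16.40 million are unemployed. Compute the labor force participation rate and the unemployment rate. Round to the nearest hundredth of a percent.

Labor force participation rate ≈ 67.69%; unemployment rate ≈ 11.46%.

Labor force = employed + unemployed = 126.70 + 16.40 = 143.10 million.
Unemployment rate = 16.40 / 143.10 = 11.46%.
Labor force participation rate = 143.10 / 211.39 = 67.69%.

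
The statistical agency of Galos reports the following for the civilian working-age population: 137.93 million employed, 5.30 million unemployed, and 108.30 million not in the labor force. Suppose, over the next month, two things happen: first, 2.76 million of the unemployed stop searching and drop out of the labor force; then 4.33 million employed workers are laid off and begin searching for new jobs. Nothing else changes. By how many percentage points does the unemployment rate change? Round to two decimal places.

The unemployment rate changes by +1.19 percentage points.

Initially, labor force = 137.93 + 5.30 = 143.23 million, so u = 5.30/143.23 = 3.70%.
After the first change, unemployed and labor force both fall by 2.76 → E = 137.93, U = 2.54, labor force = 140.47 million.
After the second change, employed falls and unemployed rises by 4.33; labor force unchanged → E = 133.60, U = 6.87, labor force = 140.47 million.
New unemployment rate = 6.87 / 140.47 = 4.89%.
Change = 4.89% − 3.70% = +1.19 percentage points.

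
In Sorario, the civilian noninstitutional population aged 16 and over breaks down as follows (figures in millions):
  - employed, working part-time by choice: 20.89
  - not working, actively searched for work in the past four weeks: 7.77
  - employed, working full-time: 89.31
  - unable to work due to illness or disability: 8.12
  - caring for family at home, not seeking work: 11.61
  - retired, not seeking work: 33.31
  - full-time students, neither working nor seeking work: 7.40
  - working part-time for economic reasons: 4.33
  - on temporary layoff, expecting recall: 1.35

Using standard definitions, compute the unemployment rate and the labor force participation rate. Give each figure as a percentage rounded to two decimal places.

Unemployment rate ≈ 7.38%; labor force participation rate ≈ 67.17%.

Employed = 20.89 + 89.31 + 4.33 = 114.53 million (anyone who worked, including part-time for economic reasons, counts as employed).
Unemployed = 7.77 + 1.35 = 9.12 million (jobless and actively searching, or on temporary layoff).
Labor force = 114.53 + 9.12 = 123.65 million.
Not in labor force = 8.12 + 11.61 + 33.31 + 7.40 = 60.44 million (those not working and not actively searching are outside the labor force).
Civilian working-age population = 123.65 + 60.44 = 184.09 million.
Unemployment rate = 9.12 / 123.65 = 7.38%.
Labor force participation rate = 123.65 / 184.09 = 67.17%.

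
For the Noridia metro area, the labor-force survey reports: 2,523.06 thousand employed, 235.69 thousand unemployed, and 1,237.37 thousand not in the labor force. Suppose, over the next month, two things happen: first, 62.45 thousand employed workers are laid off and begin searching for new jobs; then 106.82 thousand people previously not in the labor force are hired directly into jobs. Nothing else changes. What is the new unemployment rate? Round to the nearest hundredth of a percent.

New unemployment rate ≈ 10.40%.

Initially, labor force = 2,523.06 + 235.69 = 2,758.75 thousand, so u = 235.69/2,758.75 = 8.54%.
After the first change, employed falls and unemployed rises by 62.45; labor force unchanged → E = 2,460.61, U = 298.14, labor force = 2,758.75 thousand.
After the second change, employed and labor force both rise by 106.82; unemployed unchanged → E = 2,567.43, U = 298.14, labor force = 2,865.57 thousand.
New unemployment rate = 298.14 / 2,865.57 = 10.40%.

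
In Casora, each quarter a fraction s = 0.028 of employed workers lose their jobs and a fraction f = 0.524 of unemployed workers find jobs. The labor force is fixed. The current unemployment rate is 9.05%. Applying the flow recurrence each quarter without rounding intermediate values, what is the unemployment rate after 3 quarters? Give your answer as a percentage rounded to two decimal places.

With a fixed labor force, u_{t+1} = u_t + s·(1−u_t) − f·u_t = u_t·(1−s−f) + s.
Here 1−s−f = 0.448 and s = 0.028.
u_1 = 0.090500 × 0.448 + 0.028 = 0.068544.
u_2 = 0.068544 × 0.448 + 0.028 = 0.058708.
u_3 = 0.058708 × 0.448 + 0.028 = 0.054301.

Unemployment rate after three quarters ≈ 5.43%.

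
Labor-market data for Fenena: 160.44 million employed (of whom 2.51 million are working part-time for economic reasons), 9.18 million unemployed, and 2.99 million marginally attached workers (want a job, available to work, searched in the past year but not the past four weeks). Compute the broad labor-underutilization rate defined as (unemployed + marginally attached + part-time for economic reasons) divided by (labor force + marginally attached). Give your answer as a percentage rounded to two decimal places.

Broad underutilization rate ≈ 8.50%.

Labor force = 160.44 + 9.18 = 169.62 million.
Numerator = 9.18 + 2.99 + 2.51 = 14.68 million.
Denominator = 169.62 + 2.99 = 172.61 million.
Broad rate = 14.68 / 172.61 = 8.50%.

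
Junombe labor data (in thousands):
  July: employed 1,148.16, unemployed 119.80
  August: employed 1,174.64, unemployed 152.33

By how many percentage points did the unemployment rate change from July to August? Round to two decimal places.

July: labor force = 1,148.16 + 119.80 = 1,267.96; u = 119.80/1,267.96 = 9.45%.
August: labor force = 1,174.64 + 152.33 = 1,326.97; u = 152.33/1,326.97 = 11.48%.
Change = 11.48% − 9.45% = +2.03 pp.

The unemployment rate changed by +2.03 percentage points.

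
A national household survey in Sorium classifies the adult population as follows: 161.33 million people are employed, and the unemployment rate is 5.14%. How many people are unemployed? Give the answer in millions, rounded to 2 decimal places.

Let U be the number unemployed. The labor force is E + U, and U/(E+U) = 0.0514.
So U = 0.0514 × 161.33 / (1 − 0.0514) = 8.2924 / 0.9486 ≈ 8.74 million.

About 8.74 million are unemployed.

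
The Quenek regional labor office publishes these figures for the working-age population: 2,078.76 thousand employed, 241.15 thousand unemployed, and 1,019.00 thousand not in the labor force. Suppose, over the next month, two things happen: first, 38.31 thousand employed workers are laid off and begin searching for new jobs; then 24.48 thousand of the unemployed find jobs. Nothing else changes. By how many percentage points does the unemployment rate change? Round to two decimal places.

The unemployment rate changes by +0.60 percentage points.

Initially, labor force = 2,078.76 + 241.15 = 2,319.91 thousand, so u = 241.15/2,319.91 = 10.39%.
After the first change, employed falls and unemployed rises by 38.31; labor force unchanged → E = 2,040.45, U = 279.46, labor force = 2,319.91 thousand.
After the second change, unemployed falls and employed rises by 24.48; labor force unchanged → E = 2,064.93, U = 254.98, labor force = 2,319.91 thousand.
New unemployment rate = 254.98 / 2,319.91 = 10.99%.
Change = 10.99% − 10.39% = +0.60 percentage points.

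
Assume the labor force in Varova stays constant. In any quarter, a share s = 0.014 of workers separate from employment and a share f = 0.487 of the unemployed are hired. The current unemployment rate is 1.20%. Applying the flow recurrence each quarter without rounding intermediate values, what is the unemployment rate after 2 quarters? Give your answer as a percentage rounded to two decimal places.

Unemployment rate after two quarters ≈ 2.40%.

With a fixed labor force, u_{t+1} = u_t + s·(1−u_t) − f·u_t = u_t·(1−s−f) + s.
Here 1−s−f = 0.499 and s = 0.014.
u_1 = 0.012000 × 0.499 + 0.014 = 0.019988.
u_2 = 0.019988 × 0.499 + 0.014 = 0.023974.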